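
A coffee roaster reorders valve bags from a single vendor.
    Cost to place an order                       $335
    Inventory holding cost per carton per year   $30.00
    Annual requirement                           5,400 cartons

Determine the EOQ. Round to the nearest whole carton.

2DS/H = 2·5,400·335/30 = 120,600.00
EOQ = √120,600.00 ≈ 347.28

347 cartons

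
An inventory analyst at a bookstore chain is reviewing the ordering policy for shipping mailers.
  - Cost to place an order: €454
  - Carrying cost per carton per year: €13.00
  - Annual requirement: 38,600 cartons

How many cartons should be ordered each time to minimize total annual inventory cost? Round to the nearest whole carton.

1,642 cartons

Optimal lot size Q* = (2 × 38,600 × €454 / €13)^½ ≈ 1,641.97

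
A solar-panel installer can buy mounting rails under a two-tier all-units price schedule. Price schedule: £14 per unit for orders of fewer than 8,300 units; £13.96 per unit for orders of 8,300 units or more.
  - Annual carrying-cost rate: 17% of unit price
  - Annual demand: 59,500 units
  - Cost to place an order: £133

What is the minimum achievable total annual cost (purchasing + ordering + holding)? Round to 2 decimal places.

£839,137.45

H₁ = 17%×£14 = £2.3800;  H₂ = 17%×£13.96 = £2.3732
EOQ₁ = √(2×59,500×133/2.3800) = 2,578.76  (< 8,300, feasible at tier 1)
EOQ₂ = √(2×59,500×133/2.3732) = 2,582.45  (< 8,300 → use Q = 8,300 at tier-2 price)
TC(tier 1 (EOQ₁), Q≈2,578.8) = £839,137.45
TC(tier 2, Q≈8,300.0) = £841,422.21
Minimum at tier 1 (EOQ₁): £839,137.45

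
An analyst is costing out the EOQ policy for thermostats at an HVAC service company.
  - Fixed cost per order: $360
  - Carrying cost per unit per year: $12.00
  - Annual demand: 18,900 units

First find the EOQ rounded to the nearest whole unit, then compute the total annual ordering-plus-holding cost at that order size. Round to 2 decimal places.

2DS/H = 2·18,900·360/12 = 1,134,000.00
EOQ = √1,134,000.00 ≈ 1,064.89 → Q = 1,065 units
Ordering: D/Q × S = 18,900/1,065 × $360 = $6,388.73
Holding:  Q/2 × H = 1,065/2 × $12 = $6,390.00
Total = $6,388.73 + $6,390.00 = $12,778.73

$12,778.73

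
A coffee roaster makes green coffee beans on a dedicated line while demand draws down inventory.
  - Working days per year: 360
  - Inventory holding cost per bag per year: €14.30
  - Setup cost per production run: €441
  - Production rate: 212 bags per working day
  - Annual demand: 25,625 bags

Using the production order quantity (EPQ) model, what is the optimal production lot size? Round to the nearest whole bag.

Daily demand d = 25,625/360 = 71.181; p = 212; 1 − d/p = 0.66424
EPQ = √(2DS / (H(1 − d/p)))
    = √(2 × 25,625 × 441 / (14.3 × 0.66424)) ≈ 1,542.53

1,543 bags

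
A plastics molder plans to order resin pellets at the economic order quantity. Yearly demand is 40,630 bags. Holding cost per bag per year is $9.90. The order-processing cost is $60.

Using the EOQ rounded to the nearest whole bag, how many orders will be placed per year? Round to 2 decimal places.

57.88 orders per year

EOQ = √(2DS/H) = √(2 × 40,630 × 60 / 9.9)
    = √(492,484.85) ≈ 701.77 → Q = 702
Orders per year = D/Q = 40,630 / 702 = 57.877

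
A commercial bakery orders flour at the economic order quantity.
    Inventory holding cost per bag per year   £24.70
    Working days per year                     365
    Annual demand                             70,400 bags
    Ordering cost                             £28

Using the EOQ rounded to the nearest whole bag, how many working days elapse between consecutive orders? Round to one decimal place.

2DS/H = 2·70,400·28/24.7 = 159,611.34
EOQ = √159,611.34 ≈ 399.51 → Q = 400 bags
Cycle time = (working days × Q)/D = (365 × 400) / 70,400 = 2.074 days

2.1 days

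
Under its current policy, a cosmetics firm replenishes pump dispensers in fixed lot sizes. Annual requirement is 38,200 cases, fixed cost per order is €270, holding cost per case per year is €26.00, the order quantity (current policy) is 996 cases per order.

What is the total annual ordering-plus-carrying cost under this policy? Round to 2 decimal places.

€23,303.42

Annual ordering cost = (D/Q)·S = (38,200/996) × 270 = €10,355.42
Annual holding cost  = (Q/2)·H = (996/2) × 26 = €12,948.00
Total = €10,355.42 + €12,948.00 = €23,303.42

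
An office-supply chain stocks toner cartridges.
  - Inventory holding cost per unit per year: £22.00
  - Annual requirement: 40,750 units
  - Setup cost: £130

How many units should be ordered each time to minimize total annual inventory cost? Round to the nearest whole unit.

EOQ = √(2DS/H) = √(2 × 40,750 × 130 / 22)
    = √(481,590.91) ≈ 693.97

694 units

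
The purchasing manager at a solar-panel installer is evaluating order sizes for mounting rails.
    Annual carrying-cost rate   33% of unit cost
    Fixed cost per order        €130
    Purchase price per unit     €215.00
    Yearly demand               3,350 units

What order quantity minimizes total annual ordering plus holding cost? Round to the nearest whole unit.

111 units

Carrying cost H = €215 × 33% = €70.9500/unit/yr
Optimal lot size Q* = (2 × 3,350 × €130 / €70.95)^½ ≈ 110.80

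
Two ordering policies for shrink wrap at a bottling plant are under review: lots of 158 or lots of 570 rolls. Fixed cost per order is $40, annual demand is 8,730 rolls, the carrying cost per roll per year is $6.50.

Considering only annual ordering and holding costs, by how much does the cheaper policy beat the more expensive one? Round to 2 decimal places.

Annual cost at Q: ordering D·S/Q plus holding Q·H/2.
TC(158) = (8,730/158)×40 + (158/2)×6.5 = $2,723.63
TC(570) = (8,730/570)×40 + (570/2)×6.5 = $2,465.13
Lots of 570 are cheaper by $258.50.

$258.50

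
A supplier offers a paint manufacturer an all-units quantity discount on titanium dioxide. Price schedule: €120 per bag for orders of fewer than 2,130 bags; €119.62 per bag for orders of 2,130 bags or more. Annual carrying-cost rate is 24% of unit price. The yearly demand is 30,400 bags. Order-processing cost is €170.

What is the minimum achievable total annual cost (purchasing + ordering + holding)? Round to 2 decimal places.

H₁ = 24%×€120 = €28.8000;  H₂ = 24%×€119.62 = €28.7088
EOQ₁ = √(2×30,400×170/28.8000) = 599.07  (< 2,130, feasible at tier 1)
EOQ₂ = √(2×30,400×170/28.7088) = 600.02  (< 2,130 → use Q = 2,130 at tier-2 price)
TC(tier 1 (EOQ₁), Q≈599.1) = €3,665,253.31
TC(tier 2, Q≈2,130.0) = €3,669,449.16
Minimum at tier 1 (EOQ₁): €3,665,253.31

€3,665,253.31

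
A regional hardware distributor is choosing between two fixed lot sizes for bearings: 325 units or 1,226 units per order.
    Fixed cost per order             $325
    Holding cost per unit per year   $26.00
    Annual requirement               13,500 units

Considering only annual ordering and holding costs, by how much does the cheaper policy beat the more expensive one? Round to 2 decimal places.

$1,791.71

Annual cost at Q: ordering D·S/Q plus holding Q·H/2.
TC(325) = (13,500/325)×325 + (325/2)×26 = $17,725.00
TC(1,226) = (13,500/1,226)×325 + (1,226/2)×26 = $19,516.71
|ΔTC| = |$17,725.00 − $19,516.71| = $1,791.71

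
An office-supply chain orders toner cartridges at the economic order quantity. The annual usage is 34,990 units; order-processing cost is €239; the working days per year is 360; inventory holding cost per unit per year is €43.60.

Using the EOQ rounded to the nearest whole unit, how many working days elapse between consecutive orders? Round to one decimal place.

Q* = √(2·D·S / H) = √(2·34,990·239 / 43.6) = √383,606.0 ≈ 619.36 → Q = 619 units
T = Q/D × 360 days = 619/34,990 × 360 = 6.369 days

6.4 days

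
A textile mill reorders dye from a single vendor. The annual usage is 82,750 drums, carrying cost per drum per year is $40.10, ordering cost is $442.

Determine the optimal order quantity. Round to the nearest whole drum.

EOQ = √(2DS/H) = √(2 × 82,750 × 442 / 40.1)
    = √(1,824,214.46) ≈ 1,350.63

1,351 drums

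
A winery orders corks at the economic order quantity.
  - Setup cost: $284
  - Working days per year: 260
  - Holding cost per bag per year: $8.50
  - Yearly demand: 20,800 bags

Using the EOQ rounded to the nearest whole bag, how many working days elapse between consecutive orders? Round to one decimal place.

14.7 days

Q* = √(2·D·S / H) = √(2·20,800·284 / 8.5) = √1,389,929.4 ≈ 1,178.95 → Q = 1,179 bags
Cycle time = (working days × Q)/D = (260 × 1,179) / 20,800 = 14.738 days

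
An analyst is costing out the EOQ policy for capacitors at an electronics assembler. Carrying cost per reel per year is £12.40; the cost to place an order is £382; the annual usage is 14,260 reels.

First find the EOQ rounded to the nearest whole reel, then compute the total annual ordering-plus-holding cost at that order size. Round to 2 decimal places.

Optimal lot size Q* = (2 × 14,260 × £382 / £12.4)^½ ≈ 937.34 → Q = 937 reels
Ordering: D/Q × S = 14,260/937 × £382 = £5,813.58
Holding:  Q/2 × H = 937/2 × £12.4 = £5,809.40
Total = £5,813.58 + £5,809.40 = £11,622.98

£11,622.98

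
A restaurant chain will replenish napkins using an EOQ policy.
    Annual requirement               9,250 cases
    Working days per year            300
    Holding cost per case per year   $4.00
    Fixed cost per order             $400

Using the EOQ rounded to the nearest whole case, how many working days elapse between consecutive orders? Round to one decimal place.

Q* = √(2·D·S / H) = √(2·9,250·400 / 4) = √1,850,000.0 ≈ 1,360.15 → Q = 1,360 cases
Cycle time = (working days × Q)/D = (300 × 1,360) / 9,250 = 44.108 days

44.1 days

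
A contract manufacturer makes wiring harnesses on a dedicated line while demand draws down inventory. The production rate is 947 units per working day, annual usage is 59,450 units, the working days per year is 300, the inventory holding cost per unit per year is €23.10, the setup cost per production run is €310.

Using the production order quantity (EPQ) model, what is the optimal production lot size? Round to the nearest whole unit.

d = 59,450/300 = 198.1667 units/day;  effective holding cost H(1 − d/p) = 23.1·(1 − 198.1667/947) = 18.26616
Q* = √(2DS / H_eff) = √(2·59,450·310 / 18.26616) ≈ 1,420.52

1,421 units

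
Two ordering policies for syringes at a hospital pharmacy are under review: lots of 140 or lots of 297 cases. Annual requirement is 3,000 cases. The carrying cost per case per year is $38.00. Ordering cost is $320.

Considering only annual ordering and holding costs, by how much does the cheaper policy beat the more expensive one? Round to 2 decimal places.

For each Q, cost = (D/Q)·S + (Q/2)·H.
TC(140) = (3,000/140)×320 + (140/2)×38 = $9,517.14
TC(297) = (3,000/297)×320 + (297/2)×38 = $8,875.32
Lots of 297 are cheaper by $641.82.

$641.82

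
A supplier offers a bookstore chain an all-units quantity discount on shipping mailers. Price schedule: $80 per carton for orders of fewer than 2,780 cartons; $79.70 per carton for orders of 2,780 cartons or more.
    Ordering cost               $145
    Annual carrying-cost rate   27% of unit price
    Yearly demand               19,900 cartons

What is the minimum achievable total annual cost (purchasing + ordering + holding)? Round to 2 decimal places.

$1,603,164.84

H₁ = 27%×$80 = $21.6000;  H₂ = 27%×$79.70 = $21.5190
EOQ₁ = √(2×19,900×145/21.6000) = 516.89  (< 2,780, feasible at tier 1)
EOQ₂ = √(2×19,900×145/21.5190) = 517.86  (< 2,780 → use Q = 2,780 at tier-2 price)
TC(tier 1 (EOQ₁), Q≈516.9) = $1,603,164.84
TC(tier 2, Q≈2,780.0) = $1,616,979.36
Minimum at tier 1 (EOQ₁): $1,603,164.84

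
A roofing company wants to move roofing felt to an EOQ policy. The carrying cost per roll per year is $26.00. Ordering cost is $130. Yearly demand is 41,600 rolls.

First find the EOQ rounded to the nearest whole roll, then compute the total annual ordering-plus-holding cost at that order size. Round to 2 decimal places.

EOQ = √(2DS/H) = √(2 × 41,600 × 130 / 26)
    = √(416,000.00) ≈ 644.98 → Q = 645 rolls
Ordering: D/Q × S = 41,600/645 × $130 = $8,384.50
Holding:  Q/2 × H = 645/2 × $26 = $8,385.00
Total = $8,384.50 + $8,385.00 = $16,769.50

$16,769.50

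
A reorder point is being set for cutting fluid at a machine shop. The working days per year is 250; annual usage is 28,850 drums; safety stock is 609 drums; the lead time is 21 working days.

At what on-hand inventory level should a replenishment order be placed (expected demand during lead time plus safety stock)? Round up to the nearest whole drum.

3,033 drums

Daily demand d = 28,850 / 250 = 115.400 drums/day
Demand during lead time = 115.400 × 21 = 2,423.40
Reorder point = 2,423.40 + 609 = 3,032.40 → round up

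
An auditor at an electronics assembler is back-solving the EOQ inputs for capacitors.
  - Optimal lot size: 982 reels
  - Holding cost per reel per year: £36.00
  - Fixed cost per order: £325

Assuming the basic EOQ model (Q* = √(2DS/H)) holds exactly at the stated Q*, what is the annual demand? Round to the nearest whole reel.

53,409 reels per year

EOQ relation: Q² = 2DS/H, so rearrange for the unknown.
D = Q²H / (2S) = 982² × 36 / (2 × 325) = 53,408.71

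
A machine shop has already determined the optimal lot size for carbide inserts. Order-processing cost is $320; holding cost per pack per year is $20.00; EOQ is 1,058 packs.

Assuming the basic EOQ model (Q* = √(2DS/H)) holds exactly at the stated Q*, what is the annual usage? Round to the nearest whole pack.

34,980 packs per year

Since Q* = (2DS/H)^½, squaring gives Q*²·H = 2DS.
D = Q²H / (2S) = 1,058² × 20 / (2 × 320) = 34,980.12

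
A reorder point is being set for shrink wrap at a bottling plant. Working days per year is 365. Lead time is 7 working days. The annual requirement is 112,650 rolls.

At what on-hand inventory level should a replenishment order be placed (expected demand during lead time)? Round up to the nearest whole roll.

Daily demand d = 112,650 / 365 = 308.630 rolls/day
Demand during lead time = 308.630 × 7 = 2,160.41
Reorder point = 2,160.41 → round up

2,161 rolls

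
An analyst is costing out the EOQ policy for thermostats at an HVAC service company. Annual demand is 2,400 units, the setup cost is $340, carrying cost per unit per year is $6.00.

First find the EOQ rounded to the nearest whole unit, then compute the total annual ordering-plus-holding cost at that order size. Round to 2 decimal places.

$3,129.22

2DS/H = 2·2,400·340/6 = 272,000.00
EOQ = √272,000.00 ≈ 521.54 → Q = 522 units
Ordering: D/Q × S = 2,400/522 × $340 = $1,563.22
Holding:  Q/2 × H = 522/2 × $6 = $1,566.00
Total = $1,563.22 + $1,566.00 = $3,129.22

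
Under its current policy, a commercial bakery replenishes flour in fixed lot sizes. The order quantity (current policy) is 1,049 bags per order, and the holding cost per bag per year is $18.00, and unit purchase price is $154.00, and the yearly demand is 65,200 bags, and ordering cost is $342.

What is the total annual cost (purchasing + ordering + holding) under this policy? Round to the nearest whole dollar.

Orders/yr = 65,200/1,049 = 62.154; ordering cost = 62.154 × $342 = $21,256.82
Average inventory = 1,049/2 = 524.5; holding cost = 524.5 × $18 = $9,441.00
Purchase cost = D·C = 65,200 × 154 = $10,040,800.00
Total = $21,256.82 + $9,441.00 + $10,040,800.00 = $10,071,497.82

$10,071,498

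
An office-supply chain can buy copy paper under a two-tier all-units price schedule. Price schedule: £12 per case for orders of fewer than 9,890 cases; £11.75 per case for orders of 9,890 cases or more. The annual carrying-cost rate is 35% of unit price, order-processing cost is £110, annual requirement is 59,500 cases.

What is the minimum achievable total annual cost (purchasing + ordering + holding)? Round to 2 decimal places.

£720,123.09

H₁ = 35%×£12 = £4.2000;  H₂ = 35%×£11.75 = £4.1125
EOQ₁ = √(2×59,500×110/4.2000) = 1,765.41  (< 9,890, feasible at tier 1)
EOQ₂ = √(2×59,500×110/4.1125) = 1,784.09  (< 9,890 → use Q = 9,890 at tier-2 price)
TC(tier 1 (EOQ₁), Q≈1,765.4) = £721,414.72
TC(tier 2, Q≈9,890.0) = £720,123.09
Minimum at tier 2: £720,123.09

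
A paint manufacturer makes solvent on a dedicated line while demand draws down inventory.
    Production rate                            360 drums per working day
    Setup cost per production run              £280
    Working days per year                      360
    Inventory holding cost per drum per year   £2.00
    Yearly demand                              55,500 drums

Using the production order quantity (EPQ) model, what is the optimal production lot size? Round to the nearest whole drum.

d = 55,500/360 = 154.1667 drums/day;  effective holding cost H(1 − d/p) = 2·(1 − 154.1667/360) = 1.14352
Q* = √(2DS / H_eff) = √(2·55,500·280 / 1.14352) ≈ 5,213.37

5,213 drums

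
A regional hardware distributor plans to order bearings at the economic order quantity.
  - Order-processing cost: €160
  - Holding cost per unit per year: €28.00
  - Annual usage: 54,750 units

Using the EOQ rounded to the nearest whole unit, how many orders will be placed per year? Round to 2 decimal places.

69.22 orders per year

EOQ = √(2DS/H) = √(2 × 54,750 × 160 / 28)
    = √(625,714.29) ≈ 791.02 → Q = 791
N = D/Q = 54,750/791 ≈ 69.216 orders/yr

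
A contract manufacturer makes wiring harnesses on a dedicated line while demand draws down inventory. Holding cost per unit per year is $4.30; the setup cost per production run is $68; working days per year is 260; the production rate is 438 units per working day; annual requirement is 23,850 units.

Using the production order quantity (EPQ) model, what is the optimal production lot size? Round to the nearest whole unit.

977 units

d = 23,850/260 = 91.7308 units/day;  effective holding cost H(1 − d/p) = 4.3·(1 − 91.7308/438) = 3.39945
Q* = √(2DS / H_eff) = √(2·23,850·68 / 3.39945) ≈ 976.81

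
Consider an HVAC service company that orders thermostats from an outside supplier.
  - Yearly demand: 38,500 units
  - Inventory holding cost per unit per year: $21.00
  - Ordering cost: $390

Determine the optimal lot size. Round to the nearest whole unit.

1,196 units

EOQ = √(2DS/H) = √(2 × 38,500 × 390 / 21)
    = √(1,430,000.00) ≈ 1,195.83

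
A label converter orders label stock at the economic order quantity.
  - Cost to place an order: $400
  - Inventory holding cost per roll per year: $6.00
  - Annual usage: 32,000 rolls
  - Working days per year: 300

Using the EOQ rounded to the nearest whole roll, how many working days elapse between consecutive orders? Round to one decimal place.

EOQ = √(2DS/H) = √(2 × 32,000 × 400 / 6)
    = √(4,266,666.67) ≈ 2,065.59 → Q = 2,066 rolls
T = Q/D × 300 days = 2,066/32,000 × 300 = 19.369 days

19.4 days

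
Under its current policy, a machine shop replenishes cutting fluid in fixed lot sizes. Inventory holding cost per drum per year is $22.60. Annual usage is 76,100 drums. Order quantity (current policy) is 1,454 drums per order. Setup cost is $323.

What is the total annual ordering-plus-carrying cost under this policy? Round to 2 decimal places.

$33,335.50

Orders/yr = 76,100/1,454 = 52.338; ordering cost = 52.338 × $323 = $16,905.30
Average inventory = 1,454/2 = 727; holding cost = 727 × $22.6 = $16,430.20
Total = $16,905.30 + $16,430.20 = $33,335.50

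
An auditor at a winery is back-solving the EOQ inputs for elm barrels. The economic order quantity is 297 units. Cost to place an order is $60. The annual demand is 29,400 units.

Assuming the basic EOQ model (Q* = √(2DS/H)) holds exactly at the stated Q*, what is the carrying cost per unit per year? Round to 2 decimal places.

$40.00

Since Q* = (2DS/H)^½, squaring gives Q*²·H = 2DS.
H = 2DS / Q² = 2 × 29,400 × 60 / 297² = 39.9959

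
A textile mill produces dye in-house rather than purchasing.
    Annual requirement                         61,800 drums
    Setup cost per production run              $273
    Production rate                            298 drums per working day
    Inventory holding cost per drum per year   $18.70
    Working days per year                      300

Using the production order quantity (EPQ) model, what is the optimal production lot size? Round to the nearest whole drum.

2,418 drums

d = 61,800/300 = 206.0000 drums/day;  effective holding cost H(1 − d/p) = 18.7·(1 − 206.0000/298) = 5.77315
Q* = √(2DS / H_eff) = √(2·61,800·273 / 5.77315) ≈ 2,417.60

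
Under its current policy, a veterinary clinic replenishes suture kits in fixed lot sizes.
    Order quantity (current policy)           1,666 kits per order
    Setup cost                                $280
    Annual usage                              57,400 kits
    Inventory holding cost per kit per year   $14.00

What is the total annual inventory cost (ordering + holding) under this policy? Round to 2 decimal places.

Orders/yr = 57,400/1,666 = 34.454; ordering cost = 34.454 × $280 = $9,647.06
Average inventory = 1,666/2 = 833; holding cost = 833 × $14 = $11,662.00
Total = $9,647.06 + $11,662.00 = $21,309.06

$21,309.06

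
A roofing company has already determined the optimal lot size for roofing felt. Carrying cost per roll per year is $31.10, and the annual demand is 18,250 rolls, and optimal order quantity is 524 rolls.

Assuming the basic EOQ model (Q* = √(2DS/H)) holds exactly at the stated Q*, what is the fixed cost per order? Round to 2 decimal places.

Since Q* = (2DS/H)^½, squaring gives Q*²·H = 2DS.
S = Q²H / (2D) = 524² × 31.1 / (2 × 18,250) = 233.9538

$233.95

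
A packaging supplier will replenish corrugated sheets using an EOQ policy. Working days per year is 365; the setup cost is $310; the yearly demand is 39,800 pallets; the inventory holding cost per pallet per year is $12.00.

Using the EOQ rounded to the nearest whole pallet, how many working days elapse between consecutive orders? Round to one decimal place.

2DS/H = 2·39,800·310/12 = 2,056,333.33
EOQ = √2,056,333.33 ≈ 1,433.99 → Q = 1,434 pallets
T = Q/D × 365 days = 1,434/39,800 × 365 = 13.151 days

13.2 days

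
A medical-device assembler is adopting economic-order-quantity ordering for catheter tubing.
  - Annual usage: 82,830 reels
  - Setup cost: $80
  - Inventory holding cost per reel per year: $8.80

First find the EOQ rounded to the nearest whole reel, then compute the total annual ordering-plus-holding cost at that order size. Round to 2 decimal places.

$10,799.29

EOQ = √(2DS/H) = √(2 × 82,830 × 80 / 8.8)
    = √(1,506,000.00) ≈ 1,227.19 → Q = 1,227 reels
Annual ordering cost = (D/Q)·S = (82,830/1,227) × 80 = $5,400.49
Annual holding cost  = (Q/2)·H = (1,227/2) × 8.8 = $5,398.80
Total = $5,400.49 + $5,398.80 = $10,799.29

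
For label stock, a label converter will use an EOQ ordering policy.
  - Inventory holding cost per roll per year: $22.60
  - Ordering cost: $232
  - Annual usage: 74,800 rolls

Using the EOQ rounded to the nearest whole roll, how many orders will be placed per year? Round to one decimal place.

2DS/H = 2·74,800·232/22.6 = 1,535,716.81
EOQ = √1,535,716.81 ≈ 1,239.24 → Q = 1,239
N = D/Q = 74,800/1,239 ≈ 60.371 orders/yr

60.4 orders per year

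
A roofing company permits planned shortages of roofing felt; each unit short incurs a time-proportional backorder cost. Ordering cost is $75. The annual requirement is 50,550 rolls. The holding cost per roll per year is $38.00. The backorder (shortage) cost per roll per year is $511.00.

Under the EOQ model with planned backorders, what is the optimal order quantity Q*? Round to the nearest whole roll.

463 rolls

Basic EOQ = √(2·50,550·75/38) = 446.698
Backorder adjustment √((H+b)/b) = √((38+511)/511) = 1.0365
Q* = 446.698 × 1.0365 ≈ 463.01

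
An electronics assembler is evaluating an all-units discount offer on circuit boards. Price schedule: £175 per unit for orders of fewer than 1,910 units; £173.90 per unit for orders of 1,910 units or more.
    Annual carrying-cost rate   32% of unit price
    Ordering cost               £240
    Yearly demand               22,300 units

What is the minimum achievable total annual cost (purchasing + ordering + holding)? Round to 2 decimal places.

£3,926,983.14

H₁ = 32%×£175 = £56.0000;  H₂ = 32%×£173.90 = £55.6480
EOQ₁ = √(2×22,300×240/56.0000) = 437.20  (< 1,910, feasible at tier 1)
EOQ₂ = √(2×22,300×240/55.6480) = 438.58  (< 1,910 → use Q = 1,910 at tier-2 price)
TC(tier 1 (EOQ₁), Q≈437.2) = £3,926,983.14
TC(tier 2, Q≈1,910.0) = £3,933,915.93
Minimum at tier 1 (EOQ₁): £3,926,983.14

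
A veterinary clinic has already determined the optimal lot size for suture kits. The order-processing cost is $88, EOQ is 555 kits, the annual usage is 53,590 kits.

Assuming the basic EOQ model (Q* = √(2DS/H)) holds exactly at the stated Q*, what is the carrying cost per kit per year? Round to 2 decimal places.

$30.62

From Q* = √(2DS/H) ⇒ Q*² = 2DS/H.
H = 2DS / Q² = 2 × 53,590 × 88 / 555² = 30.6204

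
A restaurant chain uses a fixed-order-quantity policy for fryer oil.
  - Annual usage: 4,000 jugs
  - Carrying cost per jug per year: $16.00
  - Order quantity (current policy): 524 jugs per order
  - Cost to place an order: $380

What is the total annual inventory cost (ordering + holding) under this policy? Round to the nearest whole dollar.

$7,093

Orders/yr = 4,000/524 = 7.634; ordering cost = 7.634 × $380 = $2,900.76
Average inventory = 524/2 = 262; holding cost = 262 × $16 = $4,192.00
Total = $2,900.76 + $4,192.00 = $7,092.76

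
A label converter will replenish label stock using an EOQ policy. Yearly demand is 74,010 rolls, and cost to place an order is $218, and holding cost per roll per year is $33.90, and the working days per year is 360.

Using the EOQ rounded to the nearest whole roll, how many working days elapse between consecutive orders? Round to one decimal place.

4.7 days

Q* = √(2·D·S / H) = √(2·74,010·218 / 33.9) = √951,869.0 ≈ 975.64 → Q = 976 rolls
T = Q/D × 360 days = 976/74,010 × 360 = 4.747 days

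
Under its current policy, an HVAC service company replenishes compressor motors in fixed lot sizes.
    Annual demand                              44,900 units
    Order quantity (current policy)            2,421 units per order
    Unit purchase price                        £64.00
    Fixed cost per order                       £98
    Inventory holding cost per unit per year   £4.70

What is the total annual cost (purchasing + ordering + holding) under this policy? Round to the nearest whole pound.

£2,881,107

Ordering: D/Q × S = 44,900/2,421 × £98 = £1,817.51
Holding:  Q/2 × H = 2,421/2 × £4.7 = £5,689.35
Purchase cost = D·C = 44,900 × 64 = £2,873,600.00
Total = £1,817.51 + £5,689.35 + £2,873,600.00 = £2,881,106.86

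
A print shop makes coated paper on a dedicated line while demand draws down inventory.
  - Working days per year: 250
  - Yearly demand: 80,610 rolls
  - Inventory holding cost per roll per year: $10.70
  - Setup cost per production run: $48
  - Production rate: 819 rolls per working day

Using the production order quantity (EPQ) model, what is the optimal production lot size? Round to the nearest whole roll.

1,092 rolls

Daily demand d = 80,610/250 = 322.440; p = 819; 1 − d/p = 0.60630
EPQ = √(2DS / (H(1 − d/p)))
    = √(2 × 80,610 × 48 / (10.7 × 0.60630)) ≈ 1,092.18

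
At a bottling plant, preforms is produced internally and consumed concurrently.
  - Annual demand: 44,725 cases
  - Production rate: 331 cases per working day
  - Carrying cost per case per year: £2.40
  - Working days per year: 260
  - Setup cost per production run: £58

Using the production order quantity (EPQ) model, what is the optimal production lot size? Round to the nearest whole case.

Daily demand d = 44,725/260 = 172.019; p = 331; 1 − d/p = 0.48030
EPQ = √(2DS / (H(1 − d/p)))
    = √(2 × 44,725 × 58 / (2.4 × 0.48030)) ≈ 2,121.49

2,121 cases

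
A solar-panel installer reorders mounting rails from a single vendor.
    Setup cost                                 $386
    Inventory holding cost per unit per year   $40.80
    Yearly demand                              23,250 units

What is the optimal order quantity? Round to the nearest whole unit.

Q* = √(2·D·S / H) = √(2·23,250·386 / 40.8) = √439,926.5 ≈ 663.27

663 units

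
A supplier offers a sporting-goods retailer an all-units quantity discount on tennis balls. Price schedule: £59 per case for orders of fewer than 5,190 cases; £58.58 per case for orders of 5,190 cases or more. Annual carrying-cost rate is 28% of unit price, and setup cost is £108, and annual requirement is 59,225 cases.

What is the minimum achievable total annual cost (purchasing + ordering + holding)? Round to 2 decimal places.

£3,508,812.32

H₁ = 28%×£59 = £16.5200;  H₂ = 28%×£58.58 = £16.4024
EOQ₁ = √(2×59,225×108/16.5200) = 879.98  (< 5,190, feasible at tier 1)
EOQ₂ = √(2×59,225×108/16.4024) = 883.13  (< 5,190 → use Q = 5,190 at tier-2 price)
TC(tier 1 (EOQ₁), Q≈880.0) = £3,508,812.32
TC(tier 2, Q≈5,190.0) = £3,513,197.16
Minimum at tier 1 (EOQ₁): £3,508,812.32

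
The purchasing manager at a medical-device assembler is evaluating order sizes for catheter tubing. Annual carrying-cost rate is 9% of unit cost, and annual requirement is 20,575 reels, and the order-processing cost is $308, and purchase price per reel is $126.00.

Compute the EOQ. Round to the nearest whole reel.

1,057 reels

Holding cost per reel per year: H = 9% × $126 = $11.3400
2DS/H = 2·20,575·308/11.34 = 1,117,654.32
EOQ = √1,117,654.32 ≈ 1,057.19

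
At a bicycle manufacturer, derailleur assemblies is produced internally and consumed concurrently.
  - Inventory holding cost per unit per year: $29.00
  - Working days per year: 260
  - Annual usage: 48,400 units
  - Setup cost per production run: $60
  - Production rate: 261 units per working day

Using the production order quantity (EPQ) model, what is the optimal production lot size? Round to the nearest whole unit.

836 units

Daily demand d = 48,400/260 = 186.154; p = 261; 1 − d/p = 0.28677
EPQ = √(2DS / (H(1 − d/p)))
    = √(2 × 48,400 × 60 / (29 × 0.28677)) ≈ 835.70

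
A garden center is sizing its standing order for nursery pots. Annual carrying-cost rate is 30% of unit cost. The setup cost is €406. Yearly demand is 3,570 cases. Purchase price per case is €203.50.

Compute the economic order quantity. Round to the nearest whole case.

218 cases

Holding cost per case per year: H = 30% × €203.5 = €61.0500
Optimal lot size Q* = (2 × 3,570 × €406 / €61.05)^½ ≈ 217.91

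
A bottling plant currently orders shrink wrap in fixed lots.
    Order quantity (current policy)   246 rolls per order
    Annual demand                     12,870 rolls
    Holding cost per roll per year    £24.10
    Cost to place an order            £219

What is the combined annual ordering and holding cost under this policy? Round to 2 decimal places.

£14,421.74

Ordering: D/Q × S = 12,870/246 × £219 = £11,457.44
Holding:  Q/2 × H = 246/2 × £24.1 = £2,964.30
Total = £11,457.44 + £2,964.30 = £14,421.74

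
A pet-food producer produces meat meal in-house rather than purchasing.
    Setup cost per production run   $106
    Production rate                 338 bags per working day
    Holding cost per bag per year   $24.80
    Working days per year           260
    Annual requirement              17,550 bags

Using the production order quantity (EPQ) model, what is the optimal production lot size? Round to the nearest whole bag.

d = 17,550/260 = 67.5000 bags/day;  effective holding cost H(1 − d/p) = 24.8·(1 − 67.5000/338) = 19.84734
Q* = √(2DS / H_eff) = √(2·17,550·106 / 19.84734) ≈ 432.97

433 bags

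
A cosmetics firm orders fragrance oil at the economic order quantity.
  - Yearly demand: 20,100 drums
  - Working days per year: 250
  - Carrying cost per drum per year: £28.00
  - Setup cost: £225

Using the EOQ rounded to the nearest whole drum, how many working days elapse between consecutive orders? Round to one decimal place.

Q* = √(2·D·S / H) = √(2·20,100·225 / 28) = √323,035.7 ≈ 568.36 → Q = 568 drums
T = Q/D × 250 days = 568/20,100 × 250 = 7.065 days

7.1 days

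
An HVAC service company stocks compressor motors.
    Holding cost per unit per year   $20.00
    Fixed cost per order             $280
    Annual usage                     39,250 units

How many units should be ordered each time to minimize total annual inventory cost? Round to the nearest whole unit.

2DS/H = 2·39,250·280/20 = 1,099,000.00
EOQ = √1,099,000.00 ≈ 1,048.33

1,048 units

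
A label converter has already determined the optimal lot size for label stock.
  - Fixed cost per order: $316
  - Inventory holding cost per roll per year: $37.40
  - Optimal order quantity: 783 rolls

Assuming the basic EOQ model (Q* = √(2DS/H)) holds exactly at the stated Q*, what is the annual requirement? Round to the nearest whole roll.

36,281 rolls per year

Since Q* = (2DS/H)^½, squaring gives Q*²·H = 2DS.
D = Q²H / (2S) = 783² × 37.4 / (2 × 316) = 36,280.90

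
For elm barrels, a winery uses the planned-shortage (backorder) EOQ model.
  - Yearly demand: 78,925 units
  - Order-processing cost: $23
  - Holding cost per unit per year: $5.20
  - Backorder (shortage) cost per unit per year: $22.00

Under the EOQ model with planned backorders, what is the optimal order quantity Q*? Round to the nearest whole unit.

929 units

Basic EOQ = √(2·78,925·23/5.2) = 835.573
Backorder adjustment √((H+b)/b) = √((5.2+22)/22) = 1.1119
Q* = 835.573 × 1.1119 ≈ 929.09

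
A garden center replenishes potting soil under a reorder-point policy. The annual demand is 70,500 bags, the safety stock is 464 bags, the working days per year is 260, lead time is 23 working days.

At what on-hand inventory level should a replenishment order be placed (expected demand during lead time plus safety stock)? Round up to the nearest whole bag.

Daily demand d = 70,500 / 260 = 271.154 bags/day
Demand during lead time = 271.154 × 23 = 6,236.54
Reorder point = 6,236.54 + 464 = 6,700.54 → round up

6,701 bags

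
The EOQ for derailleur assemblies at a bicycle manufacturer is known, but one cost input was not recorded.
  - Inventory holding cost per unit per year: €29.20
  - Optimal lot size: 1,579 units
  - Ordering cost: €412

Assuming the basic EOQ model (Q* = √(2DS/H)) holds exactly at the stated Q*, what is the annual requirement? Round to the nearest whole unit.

Since Q* = (2DS/H)^½, squaring gives Q*²·H = 2DS.
D = Q²H / (2S) = 1,579² × 29.2 / (2 × 412) = 88,352.72

88,353 units per year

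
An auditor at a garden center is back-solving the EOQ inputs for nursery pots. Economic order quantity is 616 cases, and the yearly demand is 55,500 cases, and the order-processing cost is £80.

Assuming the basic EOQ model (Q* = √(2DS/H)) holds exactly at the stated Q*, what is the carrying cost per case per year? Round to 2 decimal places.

Since Q* = (2DS/H)^½, squaring gives Q*²·H = 2DS.
H = 2DS / Q² = 2 × 55,500 × 80 / 616² = 23.4019

£23.40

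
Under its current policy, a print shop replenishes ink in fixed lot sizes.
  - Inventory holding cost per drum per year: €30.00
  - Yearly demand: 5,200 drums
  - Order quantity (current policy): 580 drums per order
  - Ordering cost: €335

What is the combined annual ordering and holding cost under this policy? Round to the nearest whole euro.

Ordering: D/Q × S = 5,200/580 × €335 = €3,003.45
Holding:  Q/2 × H = 580/2 × €30 = €8,700.00
Total = €3,003.45 + €8,700.00 = €11,703.45

€11,703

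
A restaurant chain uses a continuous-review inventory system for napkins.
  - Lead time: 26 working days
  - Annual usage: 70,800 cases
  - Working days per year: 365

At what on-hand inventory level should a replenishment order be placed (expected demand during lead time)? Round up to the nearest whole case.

Daily demand d = 70,800 / 365 = 193.973 cases/day
Demand during lead time = 193.973 × 26 = 5,043.29
Reorder point = 5,043.29 → round up

5,044 cases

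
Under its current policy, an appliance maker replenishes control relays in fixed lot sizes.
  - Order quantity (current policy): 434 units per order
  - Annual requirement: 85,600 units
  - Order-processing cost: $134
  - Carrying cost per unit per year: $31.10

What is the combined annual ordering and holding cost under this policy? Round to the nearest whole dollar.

Ordering: D/Q × S = 85,600/434 × $134 = $26,429.49
Holding:  Q/2 × H = 434/2 × $31.1 = $6,748.70
Total = $26,429.49 + $6,748.70 = $33,178.19

$33,178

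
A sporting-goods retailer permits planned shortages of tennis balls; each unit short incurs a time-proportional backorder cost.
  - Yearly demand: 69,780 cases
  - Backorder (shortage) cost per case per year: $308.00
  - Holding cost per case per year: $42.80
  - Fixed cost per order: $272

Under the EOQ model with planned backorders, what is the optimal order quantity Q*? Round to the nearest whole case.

1,005 cases

Basic EOQ = √(2·69,780·272/42.8) = 941.766
Backorder adjustment √((H+b)/b) = √((42.8+308)/308) = 1.0672
Q* = 941.766 × 1.0672 ≈ 1,005.07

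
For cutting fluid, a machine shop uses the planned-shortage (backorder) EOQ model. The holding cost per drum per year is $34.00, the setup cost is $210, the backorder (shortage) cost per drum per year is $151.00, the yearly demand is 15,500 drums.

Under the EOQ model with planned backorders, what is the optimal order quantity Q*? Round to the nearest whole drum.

484 drums

Basic EOQ = √(2·15,500·210/34) = 437.574
Backorder adjustment √((H+b)/b) = √((34+151)/151) = 1.1069
Q* = 437.574 × 1.1069 ≈ 484.34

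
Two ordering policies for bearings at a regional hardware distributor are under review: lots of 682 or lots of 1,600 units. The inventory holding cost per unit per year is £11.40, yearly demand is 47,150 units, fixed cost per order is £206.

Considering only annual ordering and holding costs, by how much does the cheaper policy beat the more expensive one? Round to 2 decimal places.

£2,938.63

For each Q, cost = (D/Q)·S + (Q/2)·H.
TC(682) = (47,150/682)×206 + (682/2)×11.4 = £18,129.19
TC(1,600) = (47,150/1,600)×206 + (1,600/2)×11.4 = £15,190.56
Cheaper: Q = 1,600.  Difference = £2,938.63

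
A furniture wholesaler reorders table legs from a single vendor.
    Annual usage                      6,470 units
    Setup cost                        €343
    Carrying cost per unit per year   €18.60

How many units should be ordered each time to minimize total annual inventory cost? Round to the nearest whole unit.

Optimal lot size Q* = (2 × 6,470 × €343 / €18.6)^½ ≈ 488.49

488 units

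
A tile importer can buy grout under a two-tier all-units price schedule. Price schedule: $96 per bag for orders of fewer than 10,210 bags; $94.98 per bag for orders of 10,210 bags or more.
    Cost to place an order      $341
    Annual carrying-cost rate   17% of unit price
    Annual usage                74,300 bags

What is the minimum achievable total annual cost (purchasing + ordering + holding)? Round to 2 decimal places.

$7,141,923.91

H₁ = 17%×$96 = $16.3200;  H₂ = 17%×$94.98 = $16.1466
EOQ₁ = √(2×74,300×341/16.3200) = 1,762.08  (< 10,210, feasible at tier 1)
EOQ₂ = √(2×74,300×341/16.1466) = 1,771.52  (< 10,210 → use Q = 10,210 at tier-2 price)
TC(tier 1 (EOQ₁), Q≈1,762.1) = $7,161,557.20
TC(tier 2, Q≈10,210.0) = $7,141,923.91
Minimum at tier 2: $7,141,923.91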